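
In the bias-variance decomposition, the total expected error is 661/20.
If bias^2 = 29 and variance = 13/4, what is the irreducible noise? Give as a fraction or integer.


Total error = bias^2 + variance + irreducible noise. So irreducible noise = 661/20 - 29 - 13/4 = 4/5.

4/5


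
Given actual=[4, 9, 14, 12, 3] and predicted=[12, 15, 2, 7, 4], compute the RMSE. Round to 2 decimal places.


MSE = 54.0000. RMSE = sqrt(54.0000) = 7.35.

7.35


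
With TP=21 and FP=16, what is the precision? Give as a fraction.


Precision = TP / (TP + FP) = 21 / 37 = 21/37.

21/37


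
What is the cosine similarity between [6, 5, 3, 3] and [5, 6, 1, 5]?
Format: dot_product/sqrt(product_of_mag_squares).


dot = 78. |a|^2 = 79, |b|^2 = 87. cos = 78/sqrt(6873).

78/sqrt(6873)


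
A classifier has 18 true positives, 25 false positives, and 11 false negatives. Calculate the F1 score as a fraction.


Precision = 18/43 = 18/43. Recall = 18/29 = 18/29. F1 = 2*P*R/(P+R) = 1/2.

1/2


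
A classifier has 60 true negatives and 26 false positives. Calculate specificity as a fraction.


Specificity = TN / (TN + FP) = 60 / 86 = 30/43.

30/43


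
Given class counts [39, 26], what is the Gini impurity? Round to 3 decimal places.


Total = 65. Proportions: 39/65, 26/65. sum(p_i^2) = 0.5200. Gini = 1 - 0.5200 = 0.4800, which rounds to 0.480.

0.480


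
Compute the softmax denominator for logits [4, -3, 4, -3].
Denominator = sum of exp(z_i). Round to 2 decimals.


Denom = e^4=54.5982 + e^-3=0.0498 + e^4=54.5982 + e^-3=0.0498. Sum = 109.2960, which rounds to 109.30.

109.30


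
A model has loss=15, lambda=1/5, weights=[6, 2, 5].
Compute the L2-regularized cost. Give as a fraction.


L2 sq norm = sum(w^2) = 65. J = 15 + 1/5 * 65 = 28.

28


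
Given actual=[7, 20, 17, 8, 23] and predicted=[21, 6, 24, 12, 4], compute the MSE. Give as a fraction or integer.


MSE = (1/5) * ((7-21)^2=196 + (20-6)^2=196 + (17-24)^2=49 + (8-12)^2=16 + (23-4)^2=361). Sum = 818. MSE = 818/5.

818/5


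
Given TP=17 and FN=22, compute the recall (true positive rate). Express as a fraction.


Recall = TP / (TP + FN) = 17 / 39 = 17/39.

17/39


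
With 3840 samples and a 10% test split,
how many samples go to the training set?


Test set = 3840 * 10% = 384. Training set = 3840 - 384 = 3456.

3456


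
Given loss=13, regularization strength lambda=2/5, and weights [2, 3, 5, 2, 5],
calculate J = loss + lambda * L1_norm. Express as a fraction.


L1 norm = sum(|w|) = 17. J = 13 + 2/5 * 17 = 99/5.

99/5


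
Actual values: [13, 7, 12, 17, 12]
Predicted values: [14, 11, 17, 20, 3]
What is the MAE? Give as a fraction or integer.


MAE = (1/5) * (|13-14|=1 + |7-11|=4 + |12-17|=5 + |17-20|=3 + |12-3|=9). Sum = 22. MAE = 22/5.

22/5


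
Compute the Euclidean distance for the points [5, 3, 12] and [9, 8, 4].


d = sqrt(sum of squared differences). (5-9)^2=16, (3-8)^2=25, (12-4)^2=64. Sum = 105.

sqrt(105)


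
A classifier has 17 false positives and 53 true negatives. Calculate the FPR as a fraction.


FPR = FP / (FP + TN) = 17 / 70 = 17/70.

17/70


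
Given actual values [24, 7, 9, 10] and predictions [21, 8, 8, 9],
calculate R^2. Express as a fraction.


Mean(y) = 25/2. SS_res = 12. SS_tot = 181. R^2 = 1 - 12/(181) = 169/181.

169/181


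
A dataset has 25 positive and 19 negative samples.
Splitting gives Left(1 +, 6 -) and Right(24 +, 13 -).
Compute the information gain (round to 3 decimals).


H(parent) = 0.9865. H(left) = 0.5917, H(right) = 0.9353. Weighted = (7/44)*0.5917 + (37/44)*0.9353 = 0.8806. IG = 0.9865 - 0.8806 = 0.1059, which rounds to 0.106.

0.106


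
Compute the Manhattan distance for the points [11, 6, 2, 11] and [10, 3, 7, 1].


d = sum of absolute differences: |11-10|=1 + |6-3|=3 + |2-7|=5 + |11-1|=10 = 19.

19


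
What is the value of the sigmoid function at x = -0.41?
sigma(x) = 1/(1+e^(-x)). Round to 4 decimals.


sigma(-0.41) = 1/(1+e^(0.41)) = 1/(1+1.506818) = 1/2.506818 = 0.3989.

0.3989


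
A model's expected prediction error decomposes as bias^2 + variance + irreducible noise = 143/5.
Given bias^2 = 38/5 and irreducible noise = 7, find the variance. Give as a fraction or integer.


Total error = bias^2 + variance + irreducible noise. So variance = 143/5 - 38/5 - 7 = 14.

14


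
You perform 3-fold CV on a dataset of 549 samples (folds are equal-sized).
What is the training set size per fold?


Each validation fold has 549/3 = 183 samples. Training set = 549 - 183 = 366.

366


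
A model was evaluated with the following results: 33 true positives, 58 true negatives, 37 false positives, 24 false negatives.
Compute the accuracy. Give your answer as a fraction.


Accuracy = (TP + TN) / (TP + TN + FP + FN) = (33 + 58) / 152 = 91/152.

91/152


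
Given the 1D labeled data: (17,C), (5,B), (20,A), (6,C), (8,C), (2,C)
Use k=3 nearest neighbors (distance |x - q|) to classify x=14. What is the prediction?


Distances: |17-14|=3, |5-14|=9, |20-14|=6, |6-14|=8, |8-14|=6, |2-14|=12. 3 nearest: (17,C), (20,A), (8,C). Counts: {'C': 2, 'A': 1}. Majority class: C.

C


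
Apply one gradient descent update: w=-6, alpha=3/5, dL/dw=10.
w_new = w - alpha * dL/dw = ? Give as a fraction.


w_new = -6 - 3/5 * 10 = -6 - 6 = -12.

-12


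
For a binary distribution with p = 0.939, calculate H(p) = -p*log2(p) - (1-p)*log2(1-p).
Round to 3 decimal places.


H = -0.939*log2(0.939) - 0.061*log2(0.061) = 0.331.

0.331


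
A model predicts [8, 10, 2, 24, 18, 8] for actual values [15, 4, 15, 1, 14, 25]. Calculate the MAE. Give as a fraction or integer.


MAE = (1/6) * (|15-8|=7 + |4-10|=6 + |15-2|=13 + |1-24|=23 + |14-18|=4 + |25-8|=17). Sum = 70. MAE = 35/3.

35/3


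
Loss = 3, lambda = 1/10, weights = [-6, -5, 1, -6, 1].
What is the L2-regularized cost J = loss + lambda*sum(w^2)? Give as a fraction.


L2 sq norm = sum(w^2) = 99. J = 3 + 1/10 * 99 = 129/10.

129/10


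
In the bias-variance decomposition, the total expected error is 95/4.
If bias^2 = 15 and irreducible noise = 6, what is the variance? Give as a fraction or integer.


Total error = bias^2 + variance + irreducible noise. So variance = 95/4 - 15 - 6 = 11/4.

11/4


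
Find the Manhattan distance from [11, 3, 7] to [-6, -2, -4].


d = sum of absolute differences: |11--6|=17 + |3--2|=5 + |7--4|=11 = 33.

33


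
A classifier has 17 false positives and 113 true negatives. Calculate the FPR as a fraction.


FPR = FP / (FP + TN) = 17 / 130 = 17/130.

17/130


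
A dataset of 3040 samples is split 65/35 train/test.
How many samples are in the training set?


Test set = 3040 * 35% = 1064. Training set = 3040 - 1064 = 1976.

1976


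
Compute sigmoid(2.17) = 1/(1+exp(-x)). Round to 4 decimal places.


sigma(2.17) = 1/(1+e^(-2.17)) = 1/(1+0.114178) = 1/1.114178 = 0.8975.

0.8975


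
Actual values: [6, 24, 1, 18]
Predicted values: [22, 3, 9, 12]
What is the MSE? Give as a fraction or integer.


MSE = (1/4) * ((6-22)^2=256 + (24-3)^2=441 + (1-9)^2=64 + (18-12)^2=36). Sum = 797. MSE = 797/4.

797/4


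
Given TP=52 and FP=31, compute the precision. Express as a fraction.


Precision = TP / (TP + FP) = 52 / 83 = 52/83.

52/83


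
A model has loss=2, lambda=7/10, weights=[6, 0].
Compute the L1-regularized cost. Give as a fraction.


L1 norm = sum(|w|) = 6. J = 2 + 7/10 * 6 = 31/5.

31/5


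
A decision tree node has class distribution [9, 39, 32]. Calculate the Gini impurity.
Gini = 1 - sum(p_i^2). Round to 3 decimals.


Total = 80. Proportions: 9/80, 39/80, 32/80. sum(p_i^2) = 0.4103. Gini = 1 - 0.4103 = 0.5897, which rounds to 0.590.

0.590


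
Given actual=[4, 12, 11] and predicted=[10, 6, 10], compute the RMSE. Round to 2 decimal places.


MSE = 24.3333. RMSE = sqrt(24.3333) = 4.93.

4.93


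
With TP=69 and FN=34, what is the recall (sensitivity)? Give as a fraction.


Recall = TP / (TP + FN) = 69 / 103 = 69/103.

69/103


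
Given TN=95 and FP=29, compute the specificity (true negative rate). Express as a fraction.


Specificity = TN / (TN + FP) = 95 / 124 = 95/124.

95/124


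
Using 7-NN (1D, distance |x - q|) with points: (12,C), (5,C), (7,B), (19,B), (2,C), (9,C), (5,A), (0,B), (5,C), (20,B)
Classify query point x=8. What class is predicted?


Distances: |12-8|=4, |5-8|=3, |7-8|=1, |19-8|=11, |2-8|=6, |9-8|=1, |5-8|=3, |0-8|=8, |5-8|=3, |20-8|=12. 7 nearest: (7,B), (9,C), (5,A), (5,C), (5,C), (12,C), (2,C). Counts: {'B': 1, 'C': 5, 'A': 1}. Majority class: C.

C


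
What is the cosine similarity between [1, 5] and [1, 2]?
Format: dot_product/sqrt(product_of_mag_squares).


dot = 11. |a|^2 = 26, |b|^2 = 5. cos = 11/sqrt(130).

11/sqrt(130)


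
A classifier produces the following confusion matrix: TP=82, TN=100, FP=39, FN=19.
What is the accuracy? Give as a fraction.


Accuracy = (TP + TN) / (TP + TN + FP + FN) = (82 + 100) / 240 = 91/120.

91/120


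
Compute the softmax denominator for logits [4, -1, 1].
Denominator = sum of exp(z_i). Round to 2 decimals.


Denom = e^4=54.5982 + e^-1=0.3679 + e^1=2.7183. Sum = 57.6844, which rounds to 57.68.

57.68


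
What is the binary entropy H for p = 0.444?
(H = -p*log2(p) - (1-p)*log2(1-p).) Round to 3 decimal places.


H = -0.444*log2(0.444) - 0.556*log2(0.556) = 0.991.

0.991


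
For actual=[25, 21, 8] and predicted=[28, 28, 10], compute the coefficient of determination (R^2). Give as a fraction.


Mean(y) = 18. SS_res = 62. SS_tot = 158. R^2 = 1 - 62/(158) = 48/79.

48/79


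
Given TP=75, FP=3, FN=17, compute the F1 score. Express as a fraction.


Precision = 75/78 = 25/26. Recall = 75/92 = 75/92. F1 = 2*P*R/(P+R) = 15/17.

15/17


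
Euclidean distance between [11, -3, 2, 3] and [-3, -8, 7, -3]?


d = sqrt(sum of squared differences). (11--3)^2=196, (-3--8)^2=25, (2-7)^2=25, (3--3)^2=36. Sum = 282.

sqrt(282)


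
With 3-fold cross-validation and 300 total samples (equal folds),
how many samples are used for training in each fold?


Each validation fold has 300/3 = 100 samples. Training set = 300 - 100 = 200.

200


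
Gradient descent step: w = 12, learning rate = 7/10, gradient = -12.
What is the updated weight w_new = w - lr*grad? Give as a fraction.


w_new = 12 - 7/10 * -12 = 12 - -42/5 = 102/5.

102/5


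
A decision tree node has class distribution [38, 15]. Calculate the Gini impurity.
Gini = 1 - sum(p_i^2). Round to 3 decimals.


Total = 53. Proportions: 38/53, 15/53. sum(p_i^2) = 0.5942. Gini = 1 - 0.5942 = 0.4058, which rounds to 0.406.

0.406


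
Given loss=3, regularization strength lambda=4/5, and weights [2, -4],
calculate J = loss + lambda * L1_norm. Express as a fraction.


L1 norm = sum(|w|) = 6. J = 3 + 4/5 * 6 = 39/5.

39/5


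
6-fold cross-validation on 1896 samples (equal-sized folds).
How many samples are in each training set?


Each validation fold has 1896/6 = 316 samples. Training set = 1896 - 316 = 1580.

1580


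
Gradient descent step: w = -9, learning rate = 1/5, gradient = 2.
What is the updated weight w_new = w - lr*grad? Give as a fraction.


w_new = -9 - 1/5 * 2 = -9 - 2/5 = -47/5.

-47/5


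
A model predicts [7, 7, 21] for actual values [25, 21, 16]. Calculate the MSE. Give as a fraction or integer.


MSE = (1/3) * ((25-7)^2=324 + (21-7)^2=196 + (16-21)^2=25). Sum = 545. MSE = 545/3.

545/3


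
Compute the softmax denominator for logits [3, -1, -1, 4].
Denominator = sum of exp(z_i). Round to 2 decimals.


Denom = e^3=20.0855 + e^-1=0.3679 + e^-1=0.3679 + e^4=54.5982. Sum = 75.4195, which rounds to 75.42.

75.42


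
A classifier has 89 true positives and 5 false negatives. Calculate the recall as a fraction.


Recall = TP / (TP + FN) = 89 / 94 = 89/94.

89/94


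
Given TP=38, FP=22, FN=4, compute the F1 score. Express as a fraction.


Precision = 38/60 = 19/30. Recall = 38/42 = 19/21. F1 = 2*P*R/(P+R) = 38/51.

38/51


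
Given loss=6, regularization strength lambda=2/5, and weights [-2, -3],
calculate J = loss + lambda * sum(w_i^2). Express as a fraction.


L2 sq norm = sum(w^2) = 13. J = 6 + 2/5 * 13 = 56/5.

56/5


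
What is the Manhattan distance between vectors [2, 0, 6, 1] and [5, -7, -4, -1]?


d = sum of absolute differences: |2-5|=3 + |0--7|=7 + |6--4|=10 + |1--1|=2 = 22.

22


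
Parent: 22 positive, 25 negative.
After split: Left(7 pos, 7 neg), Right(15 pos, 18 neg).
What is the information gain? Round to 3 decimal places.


H(parent) = 0.9971. H(left) = 1.0000, H(right) = 0.9940. Weighted = (14/47)*1.0000 + (33/47)*0.9940 = 0.9958. IG = 0.9971 - 0.9958 = 0.0013, which rounds to 0.001.

0.001


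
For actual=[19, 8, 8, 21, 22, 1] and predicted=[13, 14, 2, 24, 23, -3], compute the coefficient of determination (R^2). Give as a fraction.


Mean(y) = 79/6. SS_res = 134. SS_tot = 2249/6. R^2 = 1 - 134/(2249/6) = 1445/2249.

1445/2249


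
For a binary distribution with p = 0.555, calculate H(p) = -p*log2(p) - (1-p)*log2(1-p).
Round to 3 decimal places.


H = -0.555*log2(0.555) - 0.445*log2(0.445) = 0.991.

0.991


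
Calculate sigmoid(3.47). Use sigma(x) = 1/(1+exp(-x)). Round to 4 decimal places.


sigma(3.47) = 1/(1+e^(-3.47)) = 1/(1+0.031117) = 1/1.031117 = 0.9698.

0.9698


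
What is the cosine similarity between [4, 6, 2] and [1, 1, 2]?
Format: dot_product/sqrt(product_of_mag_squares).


dot = 14. |a|^2 = 56, |b|^2 = 6. cos = 14/sqrt(336).

14/sqrt(336)


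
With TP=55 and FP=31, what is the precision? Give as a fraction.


Precision = TP / (TP + FP) = 55 / 86 = 55/86.

55/86


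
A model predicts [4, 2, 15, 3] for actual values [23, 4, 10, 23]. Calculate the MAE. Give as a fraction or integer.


MAE = (1/4) * (|23-4|=19 + |4-2|=2 + |10-15|=5 + |23-3|=20). Sum = 46. MAE = 23/2.

23/2


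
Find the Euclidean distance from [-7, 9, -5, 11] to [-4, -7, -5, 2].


d = sqrt(sum of squared differences). (-7--4)^2=9, (9--7)^2=256, (-5--5)^2=0, (11-2)^2=81. Sum = 346.

sqrt(346)


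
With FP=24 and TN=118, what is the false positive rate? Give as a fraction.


FPR = FP / (FP + TN) = 24 / 142 = 12/71.

12/71


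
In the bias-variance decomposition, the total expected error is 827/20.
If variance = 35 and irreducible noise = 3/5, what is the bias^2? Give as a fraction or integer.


Total error = bias^2 + variance + irreducible noise. So bias^2 = 827/20 - 35 - 3/5 = 23/4.

23/4


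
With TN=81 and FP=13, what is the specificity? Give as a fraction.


Specificity = TN / (TN + FP) = 81 / 94 = 81/94.

81/94


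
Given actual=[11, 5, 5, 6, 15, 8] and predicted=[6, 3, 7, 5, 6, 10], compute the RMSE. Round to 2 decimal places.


MSE = 19.8333. RMSE = sqrt(19.8333) = 4.45.

4.45


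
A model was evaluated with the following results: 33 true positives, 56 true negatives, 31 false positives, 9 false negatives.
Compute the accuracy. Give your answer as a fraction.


Accuracy = (TP + TN) / (TP + TN + FP + FN) = (33 + 56) / 129 = 89/129.

89/129


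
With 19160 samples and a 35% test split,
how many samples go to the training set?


Test set = 19160 * 35% = 6706. Training set = 19160 - 6706 = 12454.

12454


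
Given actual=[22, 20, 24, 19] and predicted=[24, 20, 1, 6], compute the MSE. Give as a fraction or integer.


MSE = (1/4) * ((22-24)^2=4 + (20-20)^2=0 + (24-1)^2=529 + (19-6)^2=169). Sum = 702. MSE = 351/2.

351/2


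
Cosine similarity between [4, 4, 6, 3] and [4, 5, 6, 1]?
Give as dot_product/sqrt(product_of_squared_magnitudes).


dot = 75. |a|^2 = 77, |b|^2 = 78. cos = 75/sqrt(6006).

75/sqrt(6006)


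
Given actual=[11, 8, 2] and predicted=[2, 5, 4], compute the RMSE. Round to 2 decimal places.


MSE = 31.3333. RMSE = sqrt(31.3333) = 5.60.

5.60


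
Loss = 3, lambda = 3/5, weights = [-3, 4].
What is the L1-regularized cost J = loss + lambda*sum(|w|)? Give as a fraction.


L1 norm = sum(|w|) = 7. J = 3 + 3/5 * 7 = 36/5.

36/5


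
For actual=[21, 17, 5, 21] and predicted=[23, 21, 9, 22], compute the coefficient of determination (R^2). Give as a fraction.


Mean(y) = 16. SS_res = 37. SS_tot = 172. R^2 = 1 - 37/(172) = 135/172.

135/172


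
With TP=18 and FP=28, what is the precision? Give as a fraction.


Precision = TP / (TP + FP) = 18 / 46 = 9/23.

9/23


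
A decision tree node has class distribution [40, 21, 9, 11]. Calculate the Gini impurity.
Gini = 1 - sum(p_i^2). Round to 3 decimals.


Total = 81. Proportions: 40/81, 21/81, 9/81, 11/81. sum(p_i^2) = 0.3419. Gini = 1 - 0.3419 = 0.6581, which rounds to 0.658.

0.658


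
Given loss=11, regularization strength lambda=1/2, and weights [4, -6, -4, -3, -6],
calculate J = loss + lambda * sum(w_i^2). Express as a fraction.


L2 sq norm = sum(w^2) = 113. J = 11 + 1/2 * 113 = 135/2.

135/2


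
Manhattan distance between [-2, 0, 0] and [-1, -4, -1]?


d = sum of absolute differences: |-2--1|=1 + |0--4|=4 + |0--1|=1 = 6.

6


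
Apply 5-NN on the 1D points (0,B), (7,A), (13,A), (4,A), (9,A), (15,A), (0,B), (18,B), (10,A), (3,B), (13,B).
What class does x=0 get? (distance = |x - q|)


Distances: |0-0|=0, |7-0|=7, |13-0|=13, |4-0|=4, |9-0|=9, |15-0|=15, |0-0|=0, |18-0|=18, |10-0|=10, |3-0|=3, |13-0|=13. 5 nearest: (0,B), (0,B), (3,B), (4,A), (7,A). Counts: {'B': 3, 'A': 2}. Majority class: B.

B


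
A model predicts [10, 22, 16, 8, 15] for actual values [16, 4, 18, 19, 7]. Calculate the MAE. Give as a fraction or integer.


MAE = (1/5) * (|16-10|=6 + |4-22|=18 + |18-16|=2 + |19-8|=11 + |7-15|=8). Sum = 45. MAE = 9.

9


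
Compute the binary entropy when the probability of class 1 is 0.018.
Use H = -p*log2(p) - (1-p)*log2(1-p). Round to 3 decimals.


H = -0.018*log2(0.018) - 0.982*log2(0.982) = 0.130.

0.130


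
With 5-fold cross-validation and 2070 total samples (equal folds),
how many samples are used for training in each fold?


Each validation fold has 2070/5 = 414 samples. Training set = 2070 - 414 = 1656.

1656


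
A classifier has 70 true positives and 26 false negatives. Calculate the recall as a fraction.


Recall = TP / (TP + FN) = 70 / 96 = 35/48.

35/48


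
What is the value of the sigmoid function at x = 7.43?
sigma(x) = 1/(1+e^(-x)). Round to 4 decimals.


sigma(7.43) = 1/(1+e^(-7.43)) = 1/(1+0.000593) = 1/1.000593 = 0.9994.

0.9994


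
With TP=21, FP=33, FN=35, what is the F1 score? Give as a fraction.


Precision = 21/54 = 7/18. Recall = 21/56 = 3/8. F1 = 2*P*R/(P+R) = 21/55.

21/55


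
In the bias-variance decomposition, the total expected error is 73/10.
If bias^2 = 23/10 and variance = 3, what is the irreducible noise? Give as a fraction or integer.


Total error = bias^2 + variance + irreducible noise. So irreducible noise = 73/10 - 23/10 - 3 = 2.

2


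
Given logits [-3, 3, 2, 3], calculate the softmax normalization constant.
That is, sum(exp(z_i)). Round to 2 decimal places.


Denom = e^-3=0.0498 + e^3=20.0855 + e^2=7.3891 + e^3=20.0855. Sum = 47.6099, which rounds to 47.61.

47.61


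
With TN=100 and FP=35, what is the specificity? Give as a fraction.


Specificity = TN / (TN + FP) = 100 / 135 = 20/27.

20/27


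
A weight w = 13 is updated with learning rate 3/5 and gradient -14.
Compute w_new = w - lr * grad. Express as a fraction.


w_new = 13 - 3/5 * -14 = 13 - -42/5 = 107/5.

107/5


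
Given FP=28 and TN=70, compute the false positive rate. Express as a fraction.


FPR = FP / (FP + TN) = 28 / 98 = 2/7.

2/7


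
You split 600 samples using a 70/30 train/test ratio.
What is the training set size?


Test set = 600 * 30% = 180. Training set = 600 - 180 = 420.

420


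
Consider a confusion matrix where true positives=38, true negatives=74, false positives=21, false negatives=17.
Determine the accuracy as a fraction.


Accuracy = (TP + TN) / (TP + TN + FP + FN) = (38 + 74) / 150 = 56/75.

56/75


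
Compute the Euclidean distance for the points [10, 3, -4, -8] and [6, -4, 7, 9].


d = sqrt(sum of squared differences). (10-6)^2=16, (3--4)^2=49, (-4-7)^2=121, (-8-9)^2=289. Sum = 475.

sqrt(475)


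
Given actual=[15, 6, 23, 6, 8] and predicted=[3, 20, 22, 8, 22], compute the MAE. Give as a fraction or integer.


MAE = (1/5) * (|15-3|=12 + |6-20|=14 + |23-22|=1 + |6-8|=2 + |8-22|=14). Sum = 43. MAE = 43/5.

43/5


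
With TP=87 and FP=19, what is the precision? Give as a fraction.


Precision = TP / (TP + FP) = 87 / 106 = 87/106.

87/106


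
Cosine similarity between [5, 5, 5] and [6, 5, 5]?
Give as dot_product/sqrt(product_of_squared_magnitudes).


dot = 80. |a|^2 = 75, |b|^2 = 86. cos = 80/sqrt(6450).

80/sqrt(6450)


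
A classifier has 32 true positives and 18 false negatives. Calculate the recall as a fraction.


Recall = TP / (TP + FN) = 32 / 50 = 16/25.

16/25


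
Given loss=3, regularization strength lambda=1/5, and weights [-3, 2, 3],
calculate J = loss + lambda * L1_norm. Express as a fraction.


L1 norm = sum(|w|) = 8. J = 3 + 1/5 * 8 = 23/5.

23/5


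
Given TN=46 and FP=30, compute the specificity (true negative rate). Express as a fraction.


Specificity = TN / (TN + FP) = 46 / 76 = 23/38.

23/38


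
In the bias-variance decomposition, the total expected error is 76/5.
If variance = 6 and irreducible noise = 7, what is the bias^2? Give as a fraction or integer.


Total error = bias^2 + variance + irreducible noise. So bias^2 = 76/5 - 6 - 7 = 11/5.

11/5


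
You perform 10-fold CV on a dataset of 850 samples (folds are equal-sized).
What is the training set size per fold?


Each validation fold has 850/10 = 85 samples. Training set = 850 - 85 = 765.

765


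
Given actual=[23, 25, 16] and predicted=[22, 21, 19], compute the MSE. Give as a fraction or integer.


MSE = (1/3) * ((23-22)^2=1 + (25-21)^2=16 + (16-19)^2=9). Sum = 26. MSE = 26/3.

26/3


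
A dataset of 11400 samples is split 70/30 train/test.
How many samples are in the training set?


Test set = 11400 * 30% = 3420. Training set = 11400 - 3420 = 7980.

7980


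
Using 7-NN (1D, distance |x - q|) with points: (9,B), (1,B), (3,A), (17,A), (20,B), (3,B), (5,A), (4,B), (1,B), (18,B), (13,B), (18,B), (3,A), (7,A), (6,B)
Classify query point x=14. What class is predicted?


Distances: |9-14|=5, |1-14|=13, |3-14|=11, |17-14|=3, |20-14|=6, |3-14|=11, |5-14|=9, |4-14|=10, |1-14|=13, |18-14|=4, |13-14|=1, |18-14|=4, |3-14|=11, |7-14|=7, |6-14|=8. 7 nearest: (13,B), (17,A), (18,B), (18,B), (9,B), (20,B), (7,A). Counts: {'B': 5, 'A': 2}. Majority class: B.

B


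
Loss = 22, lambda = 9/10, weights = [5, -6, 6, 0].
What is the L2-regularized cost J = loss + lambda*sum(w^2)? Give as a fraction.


L2 sq norm = sum(w^2) = 97. J = 22 + 9/10 * 97 = 1093/10.

1093/10


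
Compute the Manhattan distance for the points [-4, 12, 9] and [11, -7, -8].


d = sum of absolute differences: |-4-11|=15 + |12--7|=19 + |9--8|=17 = 51.

51


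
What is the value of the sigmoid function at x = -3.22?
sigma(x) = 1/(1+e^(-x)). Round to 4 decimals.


sigma(-3.22) = 1/(1+e^(3.22)) = 1/(1+25.028120) = 1/26.028120 = 0.0384.

0.0384


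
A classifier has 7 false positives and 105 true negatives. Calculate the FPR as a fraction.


FPR = FP / (FP + TN) = 7 / 112 = 1/16.

1/16


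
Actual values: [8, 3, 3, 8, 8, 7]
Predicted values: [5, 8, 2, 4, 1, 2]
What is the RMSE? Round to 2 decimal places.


MSE = 20.8333. RMSE = sqrt(20.8333) = 4.56.

4.56


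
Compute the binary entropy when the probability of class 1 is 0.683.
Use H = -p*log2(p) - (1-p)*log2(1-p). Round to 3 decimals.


H = -0.683*log2(0.683) - 0.317*log2(0.317) = 0.901.

0.901


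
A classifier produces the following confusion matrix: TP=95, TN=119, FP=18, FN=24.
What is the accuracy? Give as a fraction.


Accuracy = (TP + TN) / (TP + TN + FP + FN) = (95 + 119) / 256 = 107/128.

107/128


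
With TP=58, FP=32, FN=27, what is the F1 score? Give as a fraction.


Precision = 58/90 = 29/45. Recall = 58/85 = 58/85. F1 = 2*P*R/(P+R) = 116/175.

116/175


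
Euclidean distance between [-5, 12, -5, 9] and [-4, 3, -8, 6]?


d = sqrt(sum of squared differences). (-5--4)^2=1, (12-3)^2=81, (-5--8)^2=9, (9-6)^2=9. Sum = 100.

10


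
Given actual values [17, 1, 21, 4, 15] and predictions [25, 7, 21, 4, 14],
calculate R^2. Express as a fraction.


Mean(y) = 58/5. SS_res = 101. SS_tot = 1496/5. R^2 = 1 - 101/(1496/5) = 991/1496.

991/1496


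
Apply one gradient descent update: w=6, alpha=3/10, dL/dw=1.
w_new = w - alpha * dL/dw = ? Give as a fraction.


w_new = 6 - 3/10 * 1 = 6 - 3/10 = 57/10.

57/10


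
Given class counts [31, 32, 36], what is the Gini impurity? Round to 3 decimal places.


Total = 99. Proportions: 31/99, 32/99, 36/99. sum(p_i^2) = 0.3348. Gini = 1 - 0.3348 = 0.6652, which rounds to 0.665.

0.665


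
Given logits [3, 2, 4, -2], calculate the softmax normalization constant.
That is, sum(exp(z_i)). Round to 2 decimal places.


Denom = e^3=20.0855 + e^2=7.3891 + e^4=54.5982 + e^-2=0.1353. Sum = 82.2081, which rounds to 82.21.

82.21


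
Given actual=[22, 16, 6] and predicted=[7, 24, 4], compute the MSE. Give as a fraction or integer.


MSE = (1/3) * ((22-7)^2=225 + (16-24)^2=64 + (6-4)^2=4). Sum = 293. MSE = 293/3.

293/3


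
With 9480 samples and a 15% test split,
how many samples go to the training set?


Test set = 9480 * 15% = 1422. Training set = 9480 - 1422 = 8058.

8058


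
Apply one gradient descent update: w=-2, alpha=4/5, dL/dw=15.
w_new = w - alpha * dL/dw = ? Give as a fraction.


w_new = -2 - 4/5 * 15 = -2 - 12 = -14.

-14


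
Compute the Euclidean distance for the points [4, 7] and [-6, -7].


d = sqrt(sum of squared differences). (4--6)^2=100, (7--7)^2=196. Sum = 296.

sqrt(296)


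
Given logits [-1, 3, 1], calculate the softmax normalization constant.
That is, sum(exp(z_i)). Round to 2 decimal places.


Denom = e^-1=0.3679 + e^3=20.0855 + e^1=2.7183. Sum = 23.1717, which rounds to 23.17.

23.17


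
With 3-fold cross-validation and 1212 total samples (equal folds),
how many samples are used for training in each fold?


Each validation fold has 1212/3 = 404 samples. Training set = 1212 - 404 = 808.

808


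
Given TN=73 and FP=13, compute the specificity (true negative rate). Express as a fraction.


Specificity = TN / (TN + FP) = 73 / 86 = 73/86.

73/86


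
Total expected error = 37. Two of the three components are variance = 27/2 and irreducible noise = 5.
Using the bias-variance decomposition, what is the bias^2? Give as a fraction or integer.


Total error = bias^2 + variance + irreducible noise. So bias^2 = 37 - 27/2 - 5 = 37/2.

37/2


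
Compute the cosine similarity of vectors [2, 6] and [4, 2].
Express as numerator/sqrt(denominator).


dot = 20. |a|^2 = 40, |b|^2 = 20. cos = 20/sqrt(800).

20/sqrt(800)


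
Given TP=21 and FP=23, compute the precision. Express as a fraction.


Precision = TP / (TP + FP) = 21 / 44 = 21/44.

21/44


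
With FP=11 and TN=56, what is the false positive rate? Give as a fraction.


FPR = FP / (FP + TN) = 11 / 67 = 11/67.

11/67


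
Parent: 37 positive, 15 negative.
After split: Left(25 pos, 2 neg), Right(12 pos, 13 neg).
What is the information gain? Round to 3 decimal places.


H(parent) = 0.8667. H(left) = 0.3809, H(right) = 0.9988. Weighted = (27/52)*0.3809 + (25/52)*0.9988 = 0.6780. IG = 0.8667 - 0.6780 = 0.1887, which rounds to 0.189.

0.189


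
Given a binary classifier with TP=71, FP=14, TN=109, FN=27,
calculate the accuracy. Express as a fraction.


Accuracy = (TP + TN) / (TP + TN + FP + FN) = (71 + 109) / 221 = 180/221.

180/221


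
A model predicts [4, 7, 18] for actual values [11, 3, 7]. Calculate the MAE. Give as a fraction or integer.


MAE = (1/3) * (|11-4|=7 + |3-7|=4 + |7-18|=11). Sum = 22. MAE = 22/3.

22/3


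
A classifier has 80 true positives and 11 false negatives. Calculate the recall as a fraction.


Recall = TP / (TP + FN) = 80 / 91 = 80/91.

80/91


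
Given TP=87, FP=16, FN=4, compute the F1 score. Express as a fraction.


Precision = 87/103 = 87/103. Recall = 87/91 = 87/91. F1 = 2*P*R/(P+R) = 87/97.

87/97


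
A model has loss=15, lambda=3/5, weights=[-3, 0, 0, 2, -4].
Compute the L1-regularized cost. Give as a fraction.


L1 norm = sum(|w|) = 9. J = 15 + 3/5 * 9 = 102/5.

102/5


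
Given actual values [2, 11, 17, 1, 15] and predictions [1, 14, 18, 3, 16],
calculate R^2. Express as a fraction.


Mean(y) = 46/5. SS_res = 16. SS_tot = 1084/5. R^2 = 1 - 16/(1084/5) = 251/271.

251/271


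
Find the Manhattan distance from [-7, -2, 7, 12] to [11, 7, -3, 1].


d = sum of absolute differences: |-7-11|=18 + |-2-7|=9 + |7--3|=10 + |12-1|=11 = 48.

48


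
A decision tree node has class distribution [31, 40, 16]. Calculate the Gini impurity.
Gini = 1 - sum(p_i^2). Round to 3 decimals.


Total = 87. Proportions: 31/87, 40/87, 16/87. sum(p_i^2) = 0.3722. Gini = 1 - 0.3722 = 0.6278, which rounds to 0.628.

0.628


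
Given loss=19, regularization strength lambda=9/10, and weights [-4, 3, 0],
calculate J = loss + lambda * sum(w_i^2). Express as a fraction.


L2 sq norm = sum(w^2) = 25. J = 19 + 9/10 * 25 = 83/2.

83/2


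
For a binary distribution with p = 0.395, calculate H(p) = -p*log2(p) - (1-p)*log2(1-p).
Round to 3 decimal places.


H = -0.395*log2(0.395) - 0.605*log2(0.605) = 0.968.

0.968


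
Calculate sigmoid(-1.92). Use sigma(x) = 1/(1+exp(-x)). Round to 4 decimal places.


sigma(-1.92) = 1/(1+e^(1.92)) = 1/(1+6.820958) = 1/7.820958 = 0.1279.

0.1279


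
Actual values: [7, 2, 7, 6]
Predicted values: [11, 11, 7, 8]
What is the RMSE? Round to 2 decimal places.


MSE = 25.2500. RMSE = sqrt(25.2500) = 5.02.

5.02


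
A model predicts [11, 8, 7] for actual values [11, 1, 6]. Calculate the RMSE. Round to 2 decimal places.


MSE = 16.6667. RMSE = sqrt(16.6667) = 4.08.

4.08


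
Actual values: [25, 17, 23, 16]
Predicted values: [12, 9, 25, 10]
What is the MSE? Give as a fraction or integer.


MSE = (1/4) * ((25-12)^2=169 + (17-9)^2=64 + (23-25)^2=4 + (16-10)^2=36). Sum = 273. MSE = 273/4.

273/4


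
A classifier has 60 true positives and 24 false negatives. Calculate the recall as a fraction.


Recall = TP / (TP + FN) = 60 / 84 = 5/7.

5/7


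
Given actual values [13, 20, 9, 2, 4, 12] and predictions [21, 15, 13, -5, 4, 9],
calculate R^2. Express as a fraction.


Mean(y) = 10. SS_res = 163. SS_tot = 214. R^2 = 1 - 163/(214) = 51/214.

51/214


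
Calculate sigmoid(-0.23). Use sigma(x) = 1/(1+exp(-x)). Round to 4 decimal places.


sigma(-0.23) = 1/(1+e^(0.23)) = 1/(1+1.258600) = 1/2.258600 = 0.4428.

0.4428


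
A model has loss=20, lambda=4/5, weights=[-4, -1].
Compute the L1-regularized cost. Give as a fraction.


L1 norm = sum(|w|) = 5. J = 20 + 4/5 * 5 = 24.

24


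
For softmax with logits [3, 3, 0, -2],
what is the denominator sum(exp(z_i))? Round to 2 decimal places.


Denom = e^3=20.0855 + e^3=20.0855 + e^0=1.0000 + e^-2=0.1353. Sum = 41.3063, which rounds to 41.31.

41.31


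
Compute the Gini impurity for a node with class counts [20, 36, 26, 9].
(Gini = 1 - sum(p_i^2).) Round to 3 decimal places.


Total = 91. Proportions: 20/91, 36/91, 26/91, 9/91. sum(p_i^2) = 0.2962. Gini = 1 - 0.2962 = 0.7038, which rounds to 0.704.

0.704


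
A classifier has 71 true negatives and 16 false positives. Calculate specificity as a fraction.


Specificity = TN / (TN + FP) = 71 / 87 = 71/87.

71/87


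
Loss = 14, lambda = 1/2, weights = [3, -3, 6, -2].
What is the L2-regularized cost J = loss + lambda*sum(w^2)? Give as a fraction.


L2 sq norm = sum(w^2) = 58. J = 14 + 1/2 * 58 = 43.

43


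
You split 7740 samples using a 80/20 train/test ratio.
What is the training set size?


Test set = 7740 * 20% = 1548. Training set = 7740 - 1548 = 6192.

6192


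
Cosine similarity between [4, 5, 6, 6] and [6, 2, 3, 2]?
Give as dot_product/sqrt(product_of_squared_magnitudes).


dot = 64. |a|^2 = 113, |b|^2 = 53. cos = 64/sqrt(5989).

64/sqrt(5989)


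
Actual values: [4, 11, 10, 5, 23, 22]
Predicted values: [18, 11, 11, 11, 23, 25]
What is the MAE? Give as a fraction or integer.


MAE = (1/6) * (|4-18|=14 + |11-11|=0 + |10-11|=1 + |5-11|=6 + |23-23|=0 + |22-25|=3). Sum = 24. MAE = 4.

4


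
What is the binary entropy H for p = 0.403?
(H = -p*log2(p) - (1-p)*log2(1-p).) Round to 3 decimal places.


H = -0.403*log2(0.403) - 0.597*log2(0.597) = 0.973.

0.973


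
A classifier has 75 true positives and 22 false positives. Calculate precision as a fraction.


Precision = TP / (TP + FP) = 75 / 97 = 75/97.

75/97


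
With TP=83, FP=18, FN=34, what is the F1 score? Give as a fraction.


Precision = 83/101 = 83/101. Recall = 83/117 = 83/117. F1 = 2*P*R/(P+R) = 83/109.

83/109


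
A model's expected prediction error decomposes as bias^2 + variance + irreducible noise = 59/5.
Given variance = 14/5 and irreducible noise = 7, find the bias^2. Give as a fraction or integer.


Total error = bias^2 + variance + irreducible noise. So bias^2 = 59/5 - 14/5 - 7 = 2.

2


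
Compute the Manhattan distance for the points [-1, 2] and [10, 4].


d = sum of absolute differences: |-1-10|=11 + |2-4|=2 = 13.

13


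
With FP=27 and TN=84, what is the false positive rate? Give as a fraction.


FPR = FP / (FP + TN) = 27 / 111 = 9/37.

9/37


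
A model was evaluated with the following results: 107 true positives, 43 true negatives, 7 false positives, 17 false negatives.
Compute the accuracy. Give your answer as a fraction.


Accuracy = (TP + TN) / (TP + TN + FP + FN) = (107 + 43) / 174 = 25/29.

25/29


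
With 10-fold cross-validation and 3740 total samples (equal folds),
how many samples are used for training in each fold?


Each validation fold has 3740/10 = 374 samples. Training set = 3740 - 374 = 3366.

3366


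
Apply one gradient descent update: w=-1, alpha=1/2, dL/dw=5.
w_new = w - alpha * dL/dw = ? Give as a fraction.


w_new = -1 - 1/2 * 5 = -1 - 5/2 = -7/2.

-7/2


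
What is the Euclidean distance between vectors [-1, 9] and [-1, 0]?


d = sqrt(sum of squared differences). (-1--1)^2=0, (9-0)^2=81. Sum = 81.

9


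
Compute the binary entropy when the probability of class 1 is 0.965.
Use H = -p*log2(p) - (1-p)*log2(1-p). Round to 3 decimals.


H = -0.965*log2(0.965) - 0.035*log2(0.035) = 0.219.

0.219


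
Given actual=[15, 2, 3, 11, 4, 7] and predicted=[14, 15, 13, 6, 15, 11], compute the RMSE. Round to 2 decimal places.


MSE = 72.0000. RMSE = sqrt(72.0000) = 8.49.

8.49


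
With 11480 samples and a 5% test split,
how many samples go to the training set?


Test set = 11480 * 5% = 574. Training set = 11480 - 574 = 10906.

10906


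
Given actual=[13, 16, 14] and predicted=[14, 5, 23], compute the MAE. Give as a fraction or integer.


MAE = (1/3) * (|13-14|=1 + |16-5|=11 + |14-23|=9). Sum = 21. MAE = 7.

7


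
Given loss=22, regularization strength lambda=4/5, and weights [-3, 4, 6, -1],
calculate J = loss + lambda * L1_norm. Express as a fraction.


L1 norm = sum(|w|) = 14. J = 22 + 4/5 * 14 = 166/5.

166/5


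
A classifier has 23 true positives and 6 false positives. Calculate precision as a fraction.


Precision = TP / (TP + FP) = 23 / 29 = 23/29.

23/29


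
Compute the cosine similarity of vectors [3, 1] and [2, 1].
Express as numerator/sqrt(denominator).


dot = 7. |a|^2 = 10, |b|^2 = 5. cos = 7/sqrt(50).

7/sqrt(50)


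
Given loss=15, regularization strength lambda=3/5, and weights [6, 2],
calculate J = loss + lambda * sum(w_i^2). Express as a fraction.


L2 sq norm = sum(w^2) = 40. J = 15 + 3/5 * 40 = 39.

39


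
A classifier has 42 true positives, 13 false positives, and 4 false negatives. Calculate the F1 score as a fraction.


Precision = 42/55 = 42/55. Recall = 42/46 = 21/23. F1 = 2*P*R/(P+R) = 84/101.

84/101


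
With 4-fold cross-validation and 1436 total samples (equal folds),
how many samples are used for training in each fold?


Each validation fold has 1436/4 = 359 samples. Training set = 1436 - 359 = 1077.

1077


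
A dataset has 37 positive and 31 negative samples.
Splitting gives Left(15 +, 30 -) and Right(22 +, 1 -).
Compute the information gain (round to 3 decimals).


H(parent) = 0.9944. H(left) = 0.9183, H(right) = 0.2580. Weighted = (45/68)*0.9183 + (23/68)*0.2580 = 0.6950. IG = 0.9944 - 0.6950 = 0.2994, which rounds to 0.299.

0.299


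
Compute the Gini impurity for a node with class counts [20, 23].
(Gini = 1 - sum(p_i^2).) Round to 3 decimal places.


Total = 43. Proportions: 20/43, 23/43. sum(p_i^2) = 0.5024. Gini = 1 - 0.5024 = 0.4976, which rounds to 0.498.

0.498


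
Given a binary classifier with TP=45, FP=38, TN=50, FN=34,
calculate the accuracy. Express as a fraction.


Accuracy = (TP + TN) / (TP + TN + FP + FN) = (45 + 50) / 167 = 95/167.

95/167


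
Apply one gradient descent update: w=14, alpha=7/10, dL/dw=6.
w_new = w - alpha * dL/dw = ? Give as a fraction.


w_new = 14 - 7/10 * 6 = 14 - 21/5 = 49/5.

49/5


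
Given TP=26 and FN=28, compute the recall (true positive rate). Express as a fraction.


Recall = TP / (TP + FN) = 26 / 54 = 13/27.

13/27


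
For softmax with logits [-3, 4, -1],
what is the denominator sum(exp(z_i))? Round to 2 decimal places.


Denom = e^-3=0.0498 + e^4=54.5982 + e^-1=0.3679. Sum = 55.0159, which rounds to 55.02.

55.02


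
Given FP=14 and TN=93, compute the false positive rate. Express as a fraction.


FPR = FP / (FP + TN) = 14 / 107 = 14/107.

14/107


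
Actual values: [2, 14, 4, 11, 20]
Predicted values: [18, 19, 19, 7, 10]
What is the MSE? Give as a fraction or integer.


MSE = (1/5) * ((2-18)^2=256 + (14-19)^2=25 + (4-19)^2=225 + (11-7)^2=16 + (20-10)^2=100). Sum = 622. MSE = 622/5.

622/5


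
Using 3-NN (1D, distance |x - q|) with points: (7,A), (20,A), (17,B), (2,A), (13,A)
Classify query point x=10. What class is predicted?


Distances: |7-10|=3, |20-10|=10, |17-10|=7, |2-10|=8, |13-10|=3. 3 nearest: (7,A), (13,A), (17,B). Counts: {'A': 2, 'B': 1}. Majority class: A.

A


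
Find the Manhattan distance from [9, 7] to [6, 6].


d = sum of absolute differences: |9-6|=3 + |7-6|=1 = 4.

4


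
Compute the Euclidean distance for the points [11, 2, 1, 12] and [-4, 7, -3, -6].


d = sqrt(sum of squared differences). (11--4)^2=225, (2-7)^2=25, (1--3)^2=16, (12--6)^2=324. Sum = 590.

sqrt(590)


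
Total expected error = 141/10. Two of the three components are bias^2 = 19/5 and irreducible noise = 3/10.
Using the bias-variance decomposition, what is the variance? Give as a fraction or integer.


Total error = bias^2 + variance + irreducible noise. So variance = 141/10 - 19/5 - 3/10 = 10.

10


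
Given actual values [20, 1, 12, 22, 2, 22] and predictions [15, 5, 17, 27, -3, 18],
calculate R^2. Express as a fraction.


Mean(y) = 79/6. SS_res = 132. SS_tot = 2861/6. R^2 = 1 - 132/(2861/6) = 2069/2861.

2069/2861


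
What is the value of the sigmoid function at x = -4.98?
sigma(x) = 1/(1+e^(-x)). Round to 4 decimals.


sigma(-4.98) = 1/(1+e^(4.98)) = 1/(1+145.474382) = 1/146.474382 = 0.0068.

0.0068


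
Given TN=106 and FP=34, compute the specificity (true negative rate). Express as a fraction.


Specificity = TN / (TN + FP) = 106 / 140 = 53/70.

53/70


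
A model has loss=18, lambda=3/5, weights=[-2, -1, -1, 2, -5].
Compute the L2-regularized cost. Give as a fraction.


L2 sq norm = sum(w^2) = 35. J = 18 + 3/5 * 35 = 39.

39
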